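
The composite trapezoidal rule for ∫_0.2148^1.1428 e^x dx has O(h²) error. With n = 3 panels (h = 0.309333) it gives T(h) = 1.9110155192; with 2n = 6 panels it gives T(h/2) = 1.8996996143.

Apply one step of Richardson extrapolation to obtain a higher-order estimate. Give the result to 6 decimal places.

The method has order 2: 2^2 = 4.
4·1.8996996143 = 7.5987984572; 7.5987984572 − 1.9110155192 = 5.6877829380
5.6877829380 ÷ 3 = 1.8959276460
Gap between inputs: 1.132e-02; correction applied: −0.0037719683.

1.895928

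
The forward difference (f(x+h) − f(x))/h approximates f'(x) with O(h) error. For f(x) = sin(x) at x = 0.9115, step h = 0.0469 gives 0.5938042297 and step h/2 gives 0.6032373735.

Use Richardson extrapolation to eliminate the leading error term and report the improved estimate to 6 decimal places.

0.612671

Error is O(h^1); halving h shrinks it by 2^1 = 2.
Numerator 2·A(h/2) − A(h) = 2·0.6032373735 − 0.5938042297 = 0.6126705173
Divide by 2^1 − 1 = 1.
0.6126705173 ÷ 1 = 0.6126705173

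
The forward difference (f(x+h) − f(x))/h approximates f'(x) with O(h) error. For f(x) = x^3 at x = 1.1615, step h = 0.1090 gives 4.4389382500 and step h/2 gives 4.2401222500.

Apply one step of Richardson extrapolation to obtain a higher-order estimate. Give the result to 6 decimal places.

4.041306

Order 1 gives 2^r = 2 and 2^r − 1 = 1.
Numerator 2*A(h/2) − A(h) = 2*4.2401222500 − 4.4389382500 = 4.0413062500
(2*4.2401222500 − 4.4389382500)/(2 − 1) = 4.0413062500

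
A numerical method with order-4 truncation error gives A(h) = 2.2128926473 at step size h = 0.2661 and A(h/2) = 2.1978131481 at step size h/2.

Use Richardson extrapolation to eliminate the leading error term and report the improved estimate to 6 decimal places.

Order 4 gives 2^r = 16 and 2^r − 1 = 15.
16 × 2.1978131481 = 35.1650103696; 35.1650103696 − 2.2128926473 = 32.9521177223
Denominator 16 − 1 = 15.
R = 32.9521177223/15 = 2.1968078482

2.196808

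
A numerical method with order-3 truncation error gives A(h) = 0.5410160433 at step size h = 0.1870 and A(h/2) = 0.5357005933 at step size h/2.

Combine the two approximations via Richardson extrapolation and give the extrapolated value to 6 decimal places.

0.534941

With r = 3 the leading error scales as h^3, so the weight is 2^3 = 8.
Difference of the inputs: 0.5357005933 − 0.5410160433 = -0.0053154500
Correction (A(h/2) − A(h))/(8 − 1) = (-0.0053154500)/7 = -0.0007593500
R = 0.5357005933 − 0.0007593500 = 0.5349412433
Correction |R − A(h/2)| = 7.593e-04; gap |A(h/2) − A(h)| = 5.315e-03.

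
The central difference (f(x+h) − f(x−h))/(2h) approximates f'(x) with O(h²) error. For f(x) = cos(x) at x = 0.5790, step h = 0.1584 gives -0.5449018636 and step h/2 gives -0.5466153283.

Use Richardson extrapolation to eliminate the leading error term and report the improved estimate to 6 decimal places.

Leading term ∝ h^2; use weight 4 = 2^2.
4 × (-0.5466153283) = -2.1864613132; subtract (-0.5449018636) → -1.6415594496
Divide by 2^2 − 1 = 3.
So the Richardson estimate is -0.5471864832.

-0.547186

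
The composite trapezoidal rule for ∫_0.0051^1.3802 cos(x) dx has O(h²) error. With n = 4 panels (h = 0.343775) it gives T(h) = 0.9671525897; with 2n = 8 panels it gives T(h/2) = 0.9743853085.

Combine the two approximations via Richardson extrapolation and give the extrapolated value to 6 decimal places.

0.976796

Order 2 gives 2^r = 4 and 2^r − 1 = 3.
4·0.9743853085 = 3.8975412340; 3.8975412340 − 0.9671525897 = 2.9303886443
Divide by 2^2 − 1 = 3.
So the Richardson estimate is 0.9767962148.
Shift from A(h/2): +0.0024109063.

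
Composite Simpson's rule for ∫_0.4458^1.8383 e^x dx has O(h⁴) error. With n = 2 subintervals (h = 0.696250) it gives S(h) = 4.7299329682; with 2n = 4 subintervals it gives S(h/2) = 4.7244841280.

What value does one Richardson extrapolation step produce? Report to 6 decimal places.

Method order is 4; weight 2^4 = 16.
16·4.7244841280 = 75.5917460480; 75.5917460480 − 4.7299329682 = 70.8618130798
70.8618130798 ÷ 15 = 4.7241208720

4.724121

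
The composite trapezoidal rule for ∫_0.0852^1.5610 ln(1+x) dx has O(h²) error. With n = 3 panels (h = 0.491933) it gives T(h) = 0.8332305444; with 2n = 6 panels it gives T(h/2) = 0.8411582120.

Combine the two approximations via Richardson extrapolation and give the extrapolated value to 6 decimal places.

With r = 2 the leading error scales as h^2, so the weight is 2^2 = 4.
4×0.8411582120 − 0.8332305444 = 2.5314023036
(4×0.8411582120 − 0.8332305444)/(4 − 1) = 0.8438007679
Shift from A(h/2): +0.0026425559.

0.843801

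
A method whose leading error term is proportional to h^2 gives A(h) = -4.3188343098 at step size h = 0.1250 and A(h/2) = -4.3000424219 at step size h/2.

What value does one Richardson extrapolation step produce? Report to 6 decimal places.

r = 2, so 2^r = 4.
4 × (-4.3000424219) − (-4.3188343098) = -12.8813353778
Divide by 2^2 − 1 = 3.
Extrapolated: (-12.8813353778) / 3 = -4.2937784593
Correction |R − A(h/2)| = 6.264e-03; gap |A(h/2) − A(h)| = 1.879e-02.

-4.293778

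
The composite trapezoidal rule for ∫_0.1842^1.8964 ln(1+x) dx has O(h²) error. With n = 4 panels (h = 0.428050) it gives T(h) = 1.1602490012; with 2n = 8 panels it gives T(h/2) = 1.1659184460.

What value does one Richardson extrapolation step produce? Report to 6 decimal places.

1.167808

Order 2 gives 2^r = 4 and 2^r − 1 = 3.
Numerator 4·A(h/2) − A(h) = 4·1.1659184460 − 1.1602490012 = 3.5034247828
Denominator 4 − 1 = 3.
3.5034247828 ÷ 3 = 1.1678082609
Correction |R − A(h/2)| = 1.890e-03; gap |A(h/2) − A(h)| = 5.669e-03.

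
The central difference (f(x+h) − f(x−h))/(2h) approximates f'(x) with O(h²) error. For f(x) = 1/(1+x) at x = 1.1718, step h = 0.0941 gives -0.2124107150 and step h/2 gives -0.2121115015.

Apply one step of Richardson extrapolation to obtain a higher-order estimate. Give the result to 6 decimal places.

-0.212012

With r = 2 the leading error scales as h^2, so the weight is 2^2 = 4.
4×(-0.2121115015) = -0.8484460060; (-0.8484460060) − (-0.2124107150) = -0.6360352910
Divide by 2^2 − 1 = 3.
Result: -0.2120117637
Shift from A(h/2): +0.0000997378.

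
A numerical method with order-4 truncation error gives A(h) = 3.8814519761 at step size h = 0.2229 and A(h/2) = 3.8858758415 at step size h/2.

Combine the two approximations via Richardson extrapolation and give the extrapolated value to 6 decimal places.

r = 4: numerator weight 16, denominator 15.
2^4·A(h/2) = 62.1740134640; minus A(h) gives 58.2925614879.
Divide by 2^4 − 1 = 15.
58.2925614879 ÷ 15 = 3.8861707659
Gap between inputs: 4.424e-03; correction applied: +0.0002949244.

3.886171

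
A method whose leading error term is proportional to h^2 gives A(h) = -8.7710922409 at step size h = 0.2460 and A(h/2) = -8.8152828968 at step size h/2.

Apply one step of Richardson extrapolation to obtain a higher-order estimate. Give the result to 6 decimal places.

With r = 2 the leading error scales as h^2, so the weight is 2^2 = 4.
4·(-8.8152828968) = -35.2611315872; subtract (-8.7710922409) → -26.4900393463
Divide by 2^2 − 1 = 3.
R = (-26.4900393463)/3 = -8.8300131154
Gap between inputs: 4.419e-02; correction applied: −0.0147302186.

-8.830013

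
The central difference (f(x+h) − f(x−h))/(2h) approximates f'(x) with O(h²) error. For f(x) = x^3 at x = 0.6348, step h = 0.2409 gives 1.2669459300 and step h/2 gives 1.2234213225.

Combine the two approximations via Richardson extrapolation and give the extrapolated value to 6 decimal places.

1.208913

Leading term ∝ h^2; use weight 4 = 2^2.
4 × 1.2234213225 = 4.8936852900; 4.8936852900 − 1.2669459300 = 3.6267393600
Divide by 2^2 − 1 = 3.
R = 3.6267393600/3 = 1.2089131200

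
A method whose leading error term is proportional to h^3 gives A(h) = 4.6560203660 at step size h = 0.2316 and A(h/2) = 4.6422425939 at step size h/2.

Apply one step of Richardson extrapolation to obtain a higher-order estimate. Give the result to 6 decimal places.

4.640274

The method has order 3: 2^3 = 8.
Weighted: 37.1379407512 − 4.6560203660 = 32.4819203852
Denominator 8 − 1 = 7.
R = 32.4819203852/7 = 4.6402743407
Correction |R − A(h/2)| = 1.968e-03; gap |A(h/2) − A(h)| = 1.378e-02.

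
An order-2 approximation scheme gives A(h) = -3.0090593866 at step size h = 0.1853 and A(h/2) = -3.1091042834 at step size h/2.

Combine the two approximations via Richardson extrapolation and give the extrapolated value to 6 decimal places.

-3.142453

With r = 2 the leading error scales as h^2, so the weight is 2^2 = 4.
Top: 4(-3.1091042834) − (-3.0090593866) = -9.4273577470
Divide by 2^2 − 1 = 3.
(4×(-3.1091042834) − (-3.0090593866))/(4 − 1) = -3.1424525823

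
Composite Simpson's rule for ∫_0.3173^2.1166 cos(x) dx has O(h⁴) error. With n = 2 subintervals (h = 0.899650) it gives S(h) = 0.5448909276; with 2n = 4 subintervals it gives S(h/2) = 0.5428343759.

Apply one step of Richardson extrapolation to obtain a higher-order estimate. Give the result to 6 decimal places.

r = 4, so 2^r = 16.
16·0.5428343759 = 8.6853500144; 8.6853500144 − 0.5448909276 = 8.1404590868
Extrapolated: 8.1404590868 / 15 = 0.5426972725

0.542697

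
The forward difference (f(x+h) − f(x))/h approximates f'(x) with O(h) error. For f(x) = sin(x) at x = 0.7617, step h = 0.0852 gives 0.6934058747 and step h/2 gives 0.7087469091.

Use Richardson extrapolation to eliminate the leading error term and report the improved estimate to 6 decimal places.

With r = 1 the leading error scales as h^1, so the weight is 2^1 = 2.
A(h/2) − A(h) = 0.7087469091 − 0.6934058747 = 0.0153410344
Divide by 2^1 − 1 = 1: 0.0153410344/1 = 0.0153410344
R = A(h/2) + (A(h/2) − A(h))/1 = 0.7087469091 + 0.0153410344 = 0.7240879435
Shift from A(h/2): +0.0153410344.

0.724088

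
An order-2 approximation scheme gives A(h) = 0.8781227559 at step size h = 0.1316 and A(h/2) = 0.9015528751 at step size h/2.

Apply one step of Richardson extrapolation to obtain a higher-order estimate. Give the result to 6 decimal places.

0.909363

The method has order 2: 2^2 = 4.
Numerator 4 × A(h/2) − A(h) = 4 × 0.9015528751 − 0.8781227559 = 2.7280887445
Denominator 4 − 1 = 3.
2.7280887445 ÷ 3 = 0.9093629148
Correction |R − A(h/2)| = 7.810e-03; gap |A(h/2) − A(h)| = 2.343e-02.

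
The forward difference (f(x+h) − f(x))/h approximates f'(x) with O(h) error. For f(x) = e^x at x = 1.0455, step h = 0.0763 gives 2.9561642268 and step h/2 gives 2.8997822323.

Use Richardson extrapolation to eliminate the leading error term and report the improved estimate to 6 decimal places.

2.843400

r = 1, so 2^r = 2.
Top: 2(2.8997822323) − (2.9561642268) = 2.8434002378
Divide by 2^1 − 1 = 1.
R = 2.8434002378/1 = 2.8434002378
Gap between inputs: 5.638e-02; correction applied: −0.0563819945.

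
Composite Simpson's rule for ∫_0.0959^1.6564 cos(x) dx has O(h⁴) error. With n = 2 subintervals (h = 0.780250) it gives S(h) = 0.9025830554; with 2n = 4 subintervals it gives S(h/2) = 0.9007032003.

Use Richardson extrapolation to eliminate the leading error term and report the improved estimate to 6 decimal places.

r = 4: numerator weight 16, denominator 15.
Numerator 16 × A(h/2) − A(h) = 16 × 0.9007032003 − 0.9025830554 = 13.5086681494
13.5086681494 ÷ 15 = 0.9005778766

0.900578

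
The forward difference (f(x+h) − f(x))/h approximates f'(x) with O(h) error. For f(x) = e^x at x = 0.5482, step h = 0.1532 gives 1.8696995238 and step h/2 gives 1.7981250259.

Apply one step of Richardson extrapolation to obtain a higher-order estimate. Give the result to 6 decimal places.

1.726551

Method order is 1; weight 2^1 = 2.
Difference of the inputs: 1.7981250259 − 1.8696995238 = -0.0715744979
Divide by 2^1 − 1 = 1: (-0.0715744979)/1 = -0.0715744979
R = 1.7981250259 − 0.0715744979 = 1.7265505280
Correction |R − A(h/2)| = 7.157e-02; gap |A(h/2) − A(h)| = 7.157e-02.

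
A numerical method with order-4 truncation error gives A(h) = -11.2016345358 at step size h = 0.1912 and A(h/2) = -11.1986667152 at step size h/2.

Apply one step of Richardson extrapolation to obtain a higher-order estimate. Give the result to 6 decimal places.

-11.198469

With r = 4 the leading error scales as h^4, so the weight is 2^4 = 16.
16×(-11.1986667152) = -179.1786674432; subtract (-11.2016345358) → -167.9770329074
(-167.9770329074) ÷ 15 = -11.1984688605
Correction |R − A(h/2)| = 1.979e-04; gap |A(h/2) − A(h)| = 2.968e-03.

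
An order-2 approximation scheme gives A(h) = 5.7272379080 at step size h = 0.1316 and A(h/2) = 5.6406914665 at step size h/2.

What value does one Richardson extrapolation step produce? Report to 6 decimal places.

5.611843

The method has order 2: 2^2 = 4.
4*5.6406914665 − 5.7272379080 = 16.8355279580
Divide by 2^2 − 1 = 3.
R = 16.8355279580/3 = 5.6118426527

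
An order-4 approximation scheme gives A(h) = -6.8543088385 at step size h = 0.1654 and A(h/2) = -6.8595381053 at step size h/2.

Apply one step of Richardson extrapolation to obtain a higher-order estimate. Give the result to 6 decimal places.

-6.859887

Order 4 gives 2^r = 16 and 2^r − 1 = 15.
16 × (-6.8595381053) = -109.7526096848; (-109.7526096848) − (-6.8543088385) = -102.8983008463
(16 × (-6.8595381053) − (-6.8543088385))/(16 − 1) = -6.8598867231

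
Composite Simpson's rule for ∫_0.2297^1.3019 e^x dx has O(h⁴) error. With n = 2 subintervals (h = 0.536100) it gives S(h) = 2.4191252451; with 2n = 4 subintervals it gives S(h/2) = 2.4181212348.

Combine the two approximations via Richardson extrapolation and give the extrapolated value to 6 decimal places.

2.418054

r = 4: numerator weight 16, denominator 15.
Numerator 16×A(h/2) − A(h) = 16×2.4181212348 − 2.4191252451 = 36.2708145117
Extrapolated: 36.2708145117 / 15 = 2.4180543008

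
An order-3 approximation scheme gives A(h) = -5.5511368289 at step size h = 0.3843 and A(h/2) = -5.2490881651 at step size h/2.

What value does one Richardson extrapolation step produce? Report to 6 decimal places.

-5.205938

Method order is 3; weight 2^3 = 8.
Top: 8(-5.2490881651) − (-5.5511368289) = -36.4415684919
Extrapolated: (-36.4415684919) / 7 = -5.2059383560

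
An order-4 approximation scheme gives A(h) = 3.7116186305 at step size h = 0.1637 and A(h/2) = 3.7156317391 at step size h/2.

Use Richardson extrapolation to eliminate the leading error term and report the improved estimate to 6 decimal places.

3.715899

With r = 4 the leading error scales as h^4, so the weight is 2^4 = 16.
A(h/2) − A(h) = 3.7156317391 − 3.7116186305 = 0.0040131086
Correction (A(h/2) − A(h))/(16 − 1) = 0.0040131086/15 = 0.0002675406
R = 3.7156317391 + 0.0002675406 = 3.7158992797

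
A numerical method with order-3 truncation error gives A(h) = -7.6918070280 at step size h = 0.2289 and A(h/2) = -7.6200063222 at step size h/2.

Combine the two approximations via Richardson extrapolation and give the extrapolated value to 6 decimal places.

-7.609749

r = 3: numerator weight 8, denominator 7.
8 × (-7.6200063222) = -60.9600505776; (-60.9600505776) − (-7.6918070280) = -53.2682435496
Extrapolated: (-53.2682435496) / 7 = -7.6097490785
Shift from A(h/2): +0.0102572437.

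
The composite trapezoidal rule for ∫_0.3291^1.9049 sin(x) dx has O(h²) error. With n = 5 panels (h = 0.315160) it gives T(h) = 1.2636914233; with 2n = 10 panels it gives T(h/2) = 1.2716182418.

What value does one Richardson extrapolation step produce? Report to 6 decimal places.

The method has order 2: 2^2 = 4.
Weighted: 5.0864729672 − 1.2636914233 = 3.8227815439
Denominator 4 − 1 = 3.
3.8227815439 ÷ 3 = 1.2742605146

1.274261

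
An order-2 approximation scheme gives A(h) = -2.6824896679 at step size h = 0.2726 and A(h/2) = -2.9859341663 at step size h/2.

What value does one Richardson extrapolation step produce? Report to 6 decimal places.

-3.087082

Error is O(h^2); halving h shrinks it by 2^2 = 4.
4×(-2.9859341663) = -11.9437366652; (-11.9437366652) − (-2.6824896679) = -9.2612469973
Denominator 4 − 1 = 3.
(-9.2612469973) ÷ 3 = -3.0870823324
Gap between inputs: 3.034e-01; correction applied: −0.1011481661.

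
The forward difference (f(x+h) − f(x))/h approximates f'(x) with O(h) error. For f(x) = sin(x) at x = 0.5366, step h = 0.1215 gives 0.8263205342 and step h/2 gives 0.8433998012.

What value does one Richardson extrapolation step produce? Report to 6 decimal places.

r = 1: numerator weight 2, denominator 1.
Difference of the inputs: 0.8433998012 − 0.8263205342 = 0.0170792670
Correction (A(h/2) − A(h))/(2 − 1) = 0.0170792670/1 = 0.0170792670
R = A(h/2) + (A(h/2) − A(h))/1 = 0.8433998012 + 0.0170792670 = 0.8604790682
Correction |R − A(h/2)| = 1.708e-02; gap |A(h/2) − A(h)| = 1.708e-02.

0.860479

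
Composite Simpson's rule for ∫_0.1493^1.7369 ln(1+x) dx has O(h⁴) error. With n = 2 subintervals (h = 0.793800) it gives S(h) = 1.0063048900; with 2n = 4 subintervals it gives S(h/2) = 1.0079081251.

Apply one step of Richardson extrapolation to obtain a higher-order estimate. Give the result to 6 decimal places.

1.008015

r = 4, so 2^r = 16.
16·1.0079081251 = 16.1265300016; 16.1265300016 − 1.0063048900 = 15.1202251116
Denominator 16 − 1 = 15.
So the Richardson estimate is 1.0080150074.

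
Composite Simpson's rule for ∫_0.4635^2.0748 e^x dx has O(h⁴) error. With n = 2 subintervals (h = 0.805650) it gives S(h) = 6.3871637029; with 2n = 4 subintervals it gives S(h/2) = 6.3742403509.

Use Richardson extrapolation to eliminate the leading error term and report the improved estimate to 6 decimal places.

6.373379

Error is O(h^4); halving h shrinks it by 2^4 = 16.
Difference of the inputs: 6.3742403509 − 6.3871637029 = -0.0129233520
Divide by 2^4 − 1 = 15: (-0.0129233520)/15 = -0.0008615568
R = A(h/2) + (A(h/2) − A(h))/15 = 6.3742403509 − 0.0008615568 = 6.3733787941
Shift from A(h/2): −0.0008615568.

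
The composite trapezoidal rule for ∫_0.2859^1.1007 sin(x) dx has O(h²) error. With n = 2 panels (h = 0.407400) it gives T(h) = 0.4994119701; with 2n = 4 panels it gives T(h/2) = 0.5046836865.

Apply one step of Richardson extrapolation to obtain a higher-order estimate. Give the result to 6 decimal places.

0.506441

Leading term ∝ h^2; use weight 4 = 2^2.
Numerator 4·A(h/2) − A(h) = 4·0.5046836865 − 0.4994119701 = 1.5193227759
Denominator 4 − 1 = 3.
Extrapolated: 1.5193227759 / 3 = 0.5064409253
Gap between inputs: 5.272e-03; correction applied: +0.0017572388.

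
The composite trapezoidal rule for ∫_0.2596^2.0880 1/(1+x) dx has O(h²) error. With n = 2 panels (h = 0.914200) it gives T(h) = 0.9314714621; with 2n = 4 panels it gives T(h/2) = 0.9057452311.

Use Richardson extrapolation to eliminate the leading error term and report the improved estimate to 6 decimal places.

0.897170

Error is O(h^2); halving h shrinks it by 2^2 = 4.
Numerator 4×A(h/2) − A(h) = 4×0.9057452311 − 0.9314714621 = 2.6915094623
Divide by 2^2 − 1 = 3.
(4×0.9057452311 − 0.9314714621)/(4 − 1) = 0.8971698208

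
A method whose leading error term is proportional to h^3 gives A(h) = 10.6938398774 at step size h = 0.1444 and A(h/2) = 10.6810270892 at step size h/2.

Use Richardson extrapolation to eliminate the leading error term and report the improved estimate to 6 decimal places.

10.679197

The method has order 3: 2^3 = 8.
8·10.6810270892 = 85.4482167136; 85.4482167136 − 10.6938398774 = 74.7543768362
74.7543768362 ÷ 7 = 10.6791966909
Shift from A(h/2): −0.0018303983.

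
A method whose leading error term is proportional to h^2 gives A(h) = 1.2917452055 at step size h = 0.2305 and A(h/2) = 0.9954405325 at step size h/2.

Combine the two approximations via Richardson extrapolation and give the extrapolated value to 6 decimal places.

r = 2, so 2^r = 4.
Difference of the inputs: 0.9954405325 − 1.2917452055 = -0.2963046730
Divide by 2^2 − 1 = 3: (-0.2963046730)/3 = -0.0987682243
R = A(h/2) + (A(h/2) − A(h))/3 = 0.9954405325 − 0.0987682243 = 0.8966723082
Correction |R − A(h/2)| = 9.877e-02; gap |A(h/2) − A(h)| = 2.963e-01.

0.896672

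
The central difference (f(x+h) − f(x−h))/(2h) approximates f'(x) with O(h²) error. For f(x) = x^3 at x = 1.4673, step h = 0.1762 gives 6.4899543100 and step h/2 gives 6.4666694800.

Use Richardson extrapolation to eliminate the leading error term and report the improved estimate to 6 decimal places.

Error is O(h^2); halving h shrinks it by 2^2 = 4.
Top: 4(6.4666694800) − (6.4899543100) = 19.3767236100
Extrapolated: 19.3767236100 / 3 = 6.4589078700
Correction |R − A(h/2)| = 7.762e-03; gap |A(h/2) − A(h)| = 2.328e-02.

6.458908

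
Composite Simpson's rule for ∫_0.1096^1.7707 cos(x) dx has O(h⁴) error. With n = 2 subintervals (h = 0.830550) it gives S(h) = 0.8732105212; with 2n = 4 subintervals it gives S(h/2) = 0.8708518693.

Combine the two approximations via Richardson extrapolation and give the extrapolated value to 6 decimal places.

Method order is 4; weight 2^4 = 16.
A(h/2) − A(h) = 0.8708518693 − 0.8732105212 = -0.0023586519
Divide by 2^4 − 1 = 15: (-0.0023586519)/15 = -0.0001572435
R = 0.8708518693 − 0.0001572435 = 0.8706946258

0.870695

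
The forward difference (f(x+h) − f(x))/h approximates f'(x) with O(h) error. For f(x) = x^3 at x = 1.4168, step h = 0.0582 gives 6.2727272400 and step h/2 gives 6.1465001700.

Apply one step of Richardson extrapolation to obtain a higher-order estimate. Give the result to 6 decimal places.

Method order is 1; weight 2^1 = 2.
2*6.1465001700 = 12.2930003400; 12.2930003400 − 6.2727272400 = 6.0202731000
Divide by 2^1 − 1 = 1.
(2*6.1465001700 − 6.2727272400)/(2 − 1) = 6.0202731000
Gap between inputs: 1.262e-01; correction applied: −0.1262270700.

6.020273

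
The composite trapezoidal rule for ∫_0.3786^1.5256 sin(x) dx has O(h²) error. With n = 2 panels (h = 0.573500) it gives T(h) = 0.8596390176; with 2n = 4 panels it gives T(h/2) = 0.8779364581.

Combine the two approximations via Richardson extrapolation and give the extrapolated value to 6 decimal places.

0.884036

The method has order 2: 2^2 = 4.
4·0.8779364581 − 0.8596390176 = 2.6521068148
Denominator 4 − 1 = 3.
2.6521068148 ÷ 3 = 0.8840356049
Correction |R − A(h/2)| = 6.099e-03; gap |A(h/2) − A(h)| = 1.830e-02.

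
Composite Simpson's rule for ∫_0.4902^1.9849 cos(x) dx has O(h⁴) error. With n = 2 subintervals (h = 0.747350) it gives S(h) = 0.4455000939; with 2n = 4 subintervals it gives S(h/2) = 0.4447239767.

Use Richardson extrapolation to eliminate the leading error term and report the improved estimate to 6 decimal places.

Method order is 4; weight 2^4 = 16.
Top: 16(0.4447239767) − (0.4455000939) = 6.6700835333
R = 6.6700835333/15 = 0.4446722356
Correction |R − A(h/2)| = 5.174e-05; gap |A(h/2) − A(h)| = 7.761e-04.

0.444672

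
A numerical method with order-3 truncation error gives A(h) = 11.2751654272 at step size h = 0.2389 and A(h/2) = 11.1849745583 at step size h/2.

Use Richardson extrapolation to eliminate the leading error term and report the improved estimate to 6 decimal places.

With r = 3 the leading error scales as h^3, so the weight is 2^3 = 8.
Numerator 8*A(h/2) − A(h) = 8*11.1849745583 − 11.2751654272 = 78.2046310392
Divide by 2^3 − 1 = 7.
So the Richardson estimate is 11.1720901485.

11.172090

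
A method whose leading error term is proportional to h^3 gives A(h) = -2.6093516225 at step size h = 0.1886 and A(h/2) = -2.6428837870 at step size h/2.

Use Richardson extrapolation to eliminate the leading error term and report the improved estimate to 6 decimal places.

-2.647674

Leading term ∝ h^3; use weight 8 = 2^3.
Numerator 8·A(h/2) − A(h) = 8·(-2.6428837870) − (-2.6093516225) = -18.5337186735
(8·(-2.6428837870) − (-2.6093516225))/(8 − 1) = -2.6476740962
Shift from A(h/2): −0.0047903092.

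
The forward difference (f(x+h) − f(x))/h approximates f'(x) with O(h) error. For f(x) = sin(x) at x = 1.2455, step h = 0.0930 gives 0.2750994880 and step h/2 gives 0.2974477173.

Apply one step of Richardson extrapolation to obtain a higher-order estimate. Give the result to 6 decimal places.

0.319796

Method order is 1; weight 2^1 = 2.
2^1 × A(h/2) = 0.5948954346; minus A(h) gives 0.3197959466.
(2 × 0.2974477173 − 0.2750994880)/(2 − 1) = 0.3197959466
Gap between inputs: 2.235e-02; correction applied: +0.0223482293.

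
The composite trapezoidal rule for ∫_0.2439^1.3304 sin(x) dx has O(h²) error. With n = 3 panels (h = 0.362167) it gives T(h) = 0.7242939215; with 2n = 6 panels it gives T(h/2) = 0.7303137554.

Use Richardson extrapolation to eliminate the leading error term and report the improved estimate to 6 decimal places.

0.732320

Leading term ∝ h^2; use weight 4 = 2^2.
4*0.7303137554 − 0.7242939215 = 2.1969611001
Denominator 4 − 1 = 3.
Result: 0.7323203667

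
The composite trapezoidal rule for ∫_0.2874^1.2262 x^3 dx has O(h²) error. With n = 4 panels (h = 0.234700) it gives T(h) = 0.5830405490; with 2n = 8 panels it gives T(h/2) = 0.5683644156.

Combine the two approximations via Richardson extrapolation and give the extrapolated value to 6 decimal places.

0.563472

With r = 2 the leading error scales as h^2, so the weight is 2^2 = 4.
Difference of the inputs: 0.5683644156 − 0.5830405490 = -0.0146761334
Correction (A(h/2) − A(h))/(4 − 1) = (-0.0146761334)/3 = -0.0048920445
R = 0.5683644156 − 0.0048920445 = 0.5634723711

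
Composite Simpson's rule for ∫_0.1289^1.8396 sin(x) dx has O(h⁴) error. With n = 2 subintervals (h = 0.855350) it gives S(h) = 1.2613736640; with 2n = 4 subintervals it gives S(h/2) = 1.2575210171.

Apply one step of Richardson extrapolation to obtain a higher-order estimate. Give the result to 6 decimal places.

1.257264

Order 4 gives 2^r = 16 and 2^r − 1 = 15.
2^4·A(h/2) = 20.1203362736; minus A(h) gives 18.8589626096.
Divide by 2^4 − 1 = 15.
(16·1.2575210171 − 1.2613736640)/(16 − 1) = 1.2572641740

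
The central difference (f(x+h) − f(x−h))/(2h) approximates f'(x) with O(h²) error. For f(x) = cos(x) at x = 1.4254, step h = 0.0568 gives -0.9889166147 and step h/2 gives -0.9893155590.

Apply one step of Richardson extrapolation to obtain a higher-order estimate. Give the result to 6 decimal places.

-0.989449

Leading term ∝ h^2; use weight 4 = 2^2.
A(h/2) − A(h) = -0.9893155590 − (-0.9889166147) = -0.0003989443
Divide by 2^2 − 1 = 3: (-0.0003989443)/3 = -0.0001329814
R = -0.9893155590 − 0.0001329814 = -0.9894485404
Gap between inputs: 3.989e-04; correction applied: −0.0001329814.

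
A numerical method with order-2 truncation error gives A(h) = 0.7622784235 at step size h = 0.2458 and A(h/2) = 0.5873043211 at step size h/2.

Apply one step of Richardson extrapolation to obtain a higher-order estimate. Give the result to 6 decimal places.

0.528980

The method has order 2: 2^2 = 4.
A(h/2) − A(h) = 0.5873043211 − 0.7622784235 = -0.1749741024
Divide by 2^2 − 1 = 3: (-0.1749741024)/3 = -0.0583247008
R = 0.5873043211 − 0.0583247008 = 0.5289796203
Shift from A(h/2): −0.0583247008.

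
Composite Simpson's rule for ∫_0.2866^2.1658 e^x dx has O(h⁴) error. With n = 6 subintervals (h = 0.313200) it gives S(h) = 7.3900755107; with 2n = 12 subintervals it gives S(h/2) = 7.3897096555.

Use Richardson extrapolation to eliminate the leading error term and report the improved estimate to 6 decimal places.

r = 4, so 2^r = 16.
2^4 × A(h/2) = 118.2353544880; minus A(h) gives 110.8452789773.
Denominator 16 − 1 = 15.
110.8452789773 ÷ 15 = 7.3896852652

7.389685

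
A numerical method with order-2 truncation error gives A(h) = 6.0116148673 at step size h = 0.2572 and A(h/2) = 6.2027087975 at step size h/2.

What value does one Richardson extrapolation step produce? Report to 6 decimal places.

6.266407

The method has order 2: 2^2 = 4.
4*6.2027087975 = 24.8108351900; subtract 6.0116148673 → 18.7992203227
Divide by 2^2 − 1 = 3.
Result: 6.2664067742
Gap between inputs: 1.911e-01; correction applied: +0.0636979767.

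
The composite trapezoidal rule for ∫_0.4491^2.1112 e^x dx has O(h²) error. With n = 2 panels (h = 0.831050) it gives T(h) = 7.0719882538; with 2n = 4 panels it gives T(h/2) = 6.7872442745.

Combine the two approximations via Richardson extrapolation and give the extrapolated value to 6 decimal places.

Error is O(h^2); halving h shrinks it by 2^2 = 4.
Difference of the inputs: 6.7872442745 − 7.0719882538 = -0.2847439793
Correction (A(h/2) − A(h))/(4 − 1) = (-0.2847439793)/3 = -0.0949146598
R = A(h/2) + (A(h/2) − A(h))/3 = 6.7872442745 − 0.0949146598 = 6.6923296147

6.692330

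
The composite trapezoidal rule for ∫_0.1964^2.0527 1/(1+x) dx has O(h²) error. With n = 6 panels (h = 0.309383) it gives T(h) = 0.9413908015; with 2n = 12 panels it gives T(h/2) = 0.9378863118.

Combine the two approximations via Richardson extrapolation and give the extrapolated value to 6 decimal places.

r = 2, so 2^r = 4.
4·0.9378863118 = 3.7515452472; subtract 0.9413908015 → 2.8101544457
Extrapolated: 2.8101544457 / 3 = 0.9367181486
Correction |R − A(h/2)| = 1.168e-03; gap |A(h/2) − A(h)| = 3.504e-03.

0.936718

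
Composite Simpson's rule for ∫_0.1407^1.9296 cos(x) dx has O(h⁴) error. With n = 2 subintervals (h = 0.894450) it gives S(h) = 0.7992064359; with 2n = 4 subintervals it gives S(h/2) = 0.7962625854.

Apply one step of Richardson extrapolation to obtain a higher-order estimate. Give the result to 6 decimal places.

0.796066

The method has order 4: 2^4 = 16.
16×0.7962625854 = 12.7402013664; subtract 0.7992064359 → 11.9409949305
R = 11.9409949305/15 = 0.7960663287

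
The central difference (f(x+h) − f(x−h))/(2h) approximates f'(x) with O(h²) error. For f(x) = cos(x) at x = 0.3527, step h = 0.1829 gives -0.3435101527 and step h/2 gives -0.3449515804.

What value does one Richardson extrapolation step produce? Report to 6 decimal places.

r = 2: numerator weight 4, denominator 3.
2^2 × A(h/2) = -1.3798063216; minus A(h) gives -1.0362961689.
(4 × (-0.3449515804) − (-0.3435101527))/(4 − 1) = -0.3454320563

-0.345432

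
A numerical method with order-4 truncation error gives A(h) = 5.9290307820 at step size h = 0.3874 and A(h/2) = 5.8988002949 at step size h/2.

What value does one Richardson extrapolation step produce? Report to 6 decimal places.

5.896785

Leading term ∝ h^4; use weight 16 = 2^4.
16·5.8988002949 − 5.9290307820 = 88.4517739364
88.4517739364 ÷ 15 = 5.8967849291
Shift from A(h/2): −0.0020153658.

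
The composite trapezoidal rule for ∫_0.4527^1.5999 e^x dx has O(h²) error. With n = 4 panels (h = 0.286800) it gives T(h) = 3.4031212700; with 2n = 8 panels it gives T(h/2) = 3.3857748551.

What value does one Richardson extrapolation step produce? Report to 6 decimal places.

3.379993

Method order is 2; weight 2^2 = 4.
Weighted: 13.5430994204 − 3.4031212700 = 10.1399781504
Divide by 2^2 − 1 = 3.
Extrapolated: 10.1399781504 / 3 = 3.3799927168
Gap between inputs: 1.735e-02; correction applied: −0.0057821383.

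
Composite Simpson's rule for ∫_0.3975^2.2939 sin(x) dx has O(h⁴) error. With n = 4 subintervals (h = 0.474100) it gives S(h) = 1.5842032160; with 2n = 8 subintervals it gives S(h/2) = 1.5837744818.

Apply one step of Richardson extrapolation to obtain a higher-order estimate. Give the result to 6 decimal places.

Method order is 4; weight 2^4 = 16.
Weighted: 25.3403917088 − 1.5842032160 = 23.7561884928
Divide by 2^4 − 1 = 15.
Extrapolated: 23.7561884928 / 15 = 1.5837458995

1.583746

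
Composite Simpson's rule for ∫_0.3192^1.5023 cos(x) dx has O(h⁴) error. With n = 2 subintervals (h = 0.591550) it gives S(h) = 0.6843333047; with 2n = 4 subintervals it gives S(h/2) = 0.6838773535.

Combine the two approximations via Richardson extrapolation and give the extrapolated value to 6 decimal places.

With r = 4 the leading error scales as h^4, so the weight is 2^4 = 16.
16*0.6838773535 − 0.6843333047 = 10.2577043513
10.2577043513 ÷ 15 = 0.6838469568

0.683847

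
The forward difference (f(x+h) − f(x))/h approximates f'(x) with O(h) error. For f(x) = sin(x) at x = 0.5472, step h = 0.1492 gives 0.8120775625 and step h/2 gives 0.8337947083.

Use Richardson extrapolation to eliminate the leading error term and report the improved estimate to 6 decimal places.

0.855512

With r = 1 the leading error scales as h^1, so the weight is 2^1 = 2.
2^1 × A(h/2) = 1.6675894166; minus A(h) gives 0.8555118541.
Divide by 2^1 − 1 = 1.
Result: 0.8555118541
Gap between inputs: 2.172e-02; correction applied: +0.0217171458.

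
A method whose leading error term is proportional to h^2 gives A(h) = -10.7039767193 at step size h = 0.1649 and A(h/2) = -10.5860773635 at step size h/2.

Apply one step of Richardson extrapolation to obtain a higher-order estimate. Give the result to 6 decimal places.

The method has order 2: 2^2 = 4.
2^2*A(h/2) = -42.3443094540; minus A(h) gives -31.6403327347.
(4*(-10.5860773635) − (-10.7039767193))/(4 − 1) = -10.5467775782

-10.546778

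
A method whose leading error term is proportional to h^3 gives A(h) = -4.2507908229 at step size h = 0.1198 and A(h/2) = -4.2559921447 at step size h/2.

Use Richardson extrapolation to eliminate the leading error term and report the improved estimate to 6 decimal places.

-4.256735

Leading term ∝ h^3; use weight 8 = 2^3.
Weighted: (-34.0479371576) − (-4.2507908229) = -29.7971463347
Denominator 8 − 1 = 7.
So the Richardson estimate is -4.2567351907.
Gap between inputs: 5.201e-03; correction applied: −0.0007430460.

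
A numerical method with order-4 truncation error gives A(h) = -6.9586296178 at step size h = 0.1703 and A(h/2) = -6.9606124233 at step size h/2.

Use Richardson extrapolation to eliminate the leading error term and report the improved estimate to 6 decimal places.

-6.960745

The method has order 4: 2^4 = 16.
16·(-6.9606124233) = -111.3697987728; subtract (-6.9586296178) → -104.4111691550
Divide by 2^4 − 1 = 15.
R = (-104.4111691550)/15 = -6.9607446103
Gap between inputs: 1.983e-03; correction applied: −0.0001321870.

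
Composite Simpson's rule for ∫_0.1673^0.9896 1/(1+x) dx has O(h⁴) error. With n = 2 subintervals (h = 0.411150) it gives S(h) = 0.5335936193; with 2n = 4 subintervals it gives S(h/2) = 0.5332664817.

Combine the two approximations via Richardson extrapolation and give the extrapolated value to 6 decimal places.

0.533245

Method order is 4; weight 2^4 = 16.
16*0.5332664817 = 8.5322637072; 8.5322637072 − 0.5335936193 = 7.9986700879
(16*0.5332664817 − 0.5335936193)/(16 − 1) = 0.5332446725
Shift from A(h/2): −0.0000218092.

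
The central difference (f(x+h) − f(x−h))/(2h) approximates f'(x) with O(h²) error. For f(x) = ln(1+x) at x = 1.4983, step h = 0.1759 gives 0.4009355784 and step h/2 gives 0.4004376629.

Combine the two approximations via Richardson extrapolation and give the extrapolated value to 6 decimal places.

Leading term ∝ h^2; use weight 4 = 2^2.
Weighted: 1.6017506516 − 0.4009355784 = 1.2008150732
Denominator 4 − 1 = 3.
Extrapolated: 1.2008150732 / 3 = 0.4002716911
Gap between inputs: 4.979e-04; correction applied: −0.0001659718.

0.400272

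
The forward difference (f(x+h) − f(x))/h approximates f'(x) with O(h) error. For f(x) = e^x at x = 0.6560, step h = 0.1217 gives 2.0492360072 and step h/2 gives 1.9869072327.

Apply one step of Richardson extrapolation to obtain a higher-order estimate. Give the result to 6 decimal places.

The method has order 1: 2^1 = 2.
Numerator 2 × A(h/2) − A(h) = 2 × 1.9869072327 − 2.0492360072 = 1.9245784582
1.9245784582 ÷ 1 = 1.9245784582

1.924578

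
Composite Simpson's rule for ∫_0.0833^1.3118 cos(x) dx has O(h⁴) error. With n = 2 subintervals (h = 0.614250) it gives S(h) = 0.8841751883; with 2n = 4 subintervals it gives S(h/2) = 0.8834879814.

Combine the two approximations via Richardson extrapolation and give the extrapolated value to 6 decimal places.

Order 4 gives 2^r = 16 and 2^r − 1 = 15.
Numerator 16 × A(h/2) − A(h) = 16 × 0.8834879814 − 0.8841751883 = 13.2516325141
Denominator 16 − 1 = 15.
Extrapolated: 13.2516325141 / 15 = 0.8834421676
Shift from A(h/2): −0.0000458138.

0.883442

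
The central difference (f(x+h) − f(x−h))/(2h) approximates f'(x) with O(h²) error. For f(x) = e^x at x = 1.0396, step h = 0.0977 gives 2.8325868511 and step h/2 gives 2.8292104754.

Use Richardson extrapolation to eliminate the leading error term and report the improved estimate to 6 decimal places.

With r = 2 the leading error scales as h^2, so the weight is 2^2 = 4.
Numerator 4×A(h/2) − A(h) = 4×2.8292104754 − 2.8325868511 = 8.4842550505
(4×2.8292104754 − 2.8325868511)/(4 − 1) = 2.8280850168
Gap between inputs: 3.376e-03; correction applied: −0.0011254586.

2.828085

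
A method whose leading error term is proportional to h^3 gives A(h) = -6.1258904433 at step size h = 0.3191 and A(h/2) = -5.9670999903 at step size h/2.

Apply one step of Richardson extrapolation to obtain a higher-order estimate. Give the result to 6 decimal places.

-5.944416

Error is O(h^3); halving h shrinks it by 2^3 = 8.
Top: 8(-5.9670999903) − (-6.1258904433) = -41.6109094791
(8·(-5.9670999903) − (-6.1258904433))/(8 − 1) = -5.9444156399
Shift from A(h/2): +0.0226843504.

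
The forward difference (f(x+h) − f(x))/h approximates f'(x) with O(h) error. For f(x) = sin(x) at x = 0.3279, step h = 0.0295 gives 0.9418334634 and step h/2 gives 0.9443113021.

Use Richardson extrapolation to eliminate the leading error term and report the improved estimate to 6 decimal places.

0.946789

r = 1, so 2^r = 2.
Numerator 2*A(h/2) − A(h) = 2*0.9443113021 − 0.9418334634 = 0.9467891408
R = 0.9467891408/1 = 0.9467891408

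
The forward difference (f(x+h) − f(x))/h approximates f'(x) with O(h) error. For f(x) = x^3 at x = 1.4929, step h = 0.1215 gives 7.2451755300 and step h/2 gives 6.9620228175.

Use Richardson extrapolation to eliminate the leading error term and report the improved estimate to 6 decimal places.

6.678870

Error is O(h^1); halving h shrinks it by 2^1 = 2.
2*6.9620228175 = 13.9240456350; subtract 7.2451755300 → 6.6788701050
Divide by 2^1 − 1 = 1.
So the Richardson estimate is 6.6788701050.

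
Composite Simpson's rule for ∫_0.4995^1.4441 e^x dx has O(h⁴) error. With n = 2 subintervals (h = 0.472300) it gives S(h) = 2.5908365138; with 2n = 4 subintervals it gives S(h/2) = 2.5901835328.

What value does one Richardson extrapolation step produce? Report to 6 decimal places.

2.590140

With r = 4 the leading error scales as h^4, so the weight is 2^4 = 16.
Top: 16(2.5901835328) − (2.5908365138) = 38.8521000110
Denominator 16 − 1 = 15.
38.8521000110 ÷ 15 = 2.5901400007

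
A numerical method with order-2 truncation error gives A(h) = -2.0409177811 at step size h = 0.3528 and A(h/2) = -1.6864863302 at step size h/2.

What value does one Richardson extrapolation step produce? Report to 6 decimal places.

-1.568343

Error is O(h^2); halving h shrinks it by 2^2 = 4.
4·(-1.6864863302) = -6.7459453208; subtract (-2.0409177811) → -4.7050275397
Denominator 4 − 1 = 3.
(-4.7050275397) ÷ 3 = -1.5683425132
Gap between inputs: 3.544e-01; correction applied: +0.1181438170.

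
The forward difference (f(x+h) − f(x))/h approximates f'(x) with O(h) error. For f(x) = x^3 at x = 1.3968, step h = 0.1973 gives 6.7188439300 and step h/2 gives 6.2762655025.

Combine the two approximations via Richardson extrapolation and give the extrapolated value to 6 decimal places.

Leading term ∝ h^1; use weight 2 = 2^1.
A(h/2) − A(h) = 6.2762655025 − 6.7188439300 = -0.4425784275
Divide by 2^1 − 1 = 1: (-0.4425784275)/1 = -0.4425784275
R = 6.2762655025 − 0.4425784275 = 5.8336870750

5.833687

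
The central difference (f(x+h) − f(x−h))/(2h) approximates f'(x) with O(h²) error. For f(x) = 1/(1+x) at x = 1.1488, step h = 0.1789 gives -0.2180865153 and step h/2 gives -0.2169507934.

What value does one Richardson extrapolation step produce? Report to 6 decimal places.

-0.216572

With r = 2 the leading error scales as h^2, so the weight is 2^2 = 4.
4*(-0.2169507934) = -0.8678031736; (-0.8678031736) − (-0.2180865153) = -0.6497166583
Denominator 4 − 1 = 3.
So the Richardson estimate is -0.2165722194.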